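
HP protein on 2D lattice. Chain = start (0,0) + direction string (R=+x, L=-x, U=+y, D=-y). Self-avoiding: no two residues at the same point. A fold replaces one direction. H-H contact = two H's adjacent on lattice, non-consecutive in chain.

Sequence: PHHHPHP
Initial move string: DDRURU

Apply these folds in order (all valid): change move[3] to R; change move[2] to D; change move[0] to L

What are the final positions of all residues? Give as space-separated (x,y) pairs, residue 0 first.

Initial moves: DDRURU
Fold: move[3]->R => DDRRRU (positions: [(0, 0), (0, -1), (0, -2), (1, -2), (2, -2), (3, -2), (3, -1)])
Fold: move[2]->D => DDDRRU (positions: [(0, 0), (0, -1), (0, -2), (0, -3), (1, -3), (2, -3), (2, -2)])
Fold: move[0]->L => LDDRRU (positions: [(0, 0), (-1, 0), (-1, -1), (-1, -2), (0, -2), (1, -2), (1, -1)])

Answer: (0,0) (-1,0) (-1,-1) (-1,-2) (0,-2) (1,-2) (1,-1)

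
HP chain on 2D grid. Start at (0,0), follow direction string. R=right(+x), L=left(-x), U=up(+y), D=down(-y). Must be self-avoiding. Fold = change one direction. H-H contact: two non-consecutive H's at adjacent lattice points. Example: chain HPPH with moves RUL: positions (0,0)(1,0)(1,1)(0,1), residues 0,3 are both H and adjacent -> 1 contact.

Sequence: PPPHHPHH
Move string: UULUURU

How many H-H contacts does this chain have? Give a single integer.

Answer: 0

Derivation:
Positions: [(0, 0), (0, 1), (0, 2), (-1, 2), (-1, 3), (-1, 4), (0, 4), (0, 5)]
No H-H contacts found.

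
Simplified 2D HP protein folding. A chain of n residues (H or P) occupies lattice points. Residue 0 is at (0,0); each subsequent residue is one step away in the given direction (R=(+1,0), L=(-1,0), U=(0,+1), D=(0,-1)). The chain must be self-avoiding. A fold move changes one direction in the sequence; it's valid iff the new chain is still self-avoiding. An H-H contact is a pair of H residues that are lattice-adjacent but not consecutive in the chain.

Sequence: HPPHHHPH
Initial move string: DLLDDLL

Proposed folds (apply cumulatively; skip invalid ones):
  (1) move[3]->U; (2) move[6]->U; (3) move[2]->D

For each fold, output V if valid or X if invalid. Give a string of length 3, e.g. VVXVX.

Initial: DLLDDLL -> [(0, 0), (0, -1), (-1, -1), (-2, -1), (-2, -2), (-2, -3), (-3, -3), (-4, -3)]
Fold 1: move[3]->U => DLLUDLL INVALID (collision), skipped
Fold 2: move[6]->U => DLLDDLU VALID
Fold 3: move[2]->D => DLDDDLU VALID

Answer: XVV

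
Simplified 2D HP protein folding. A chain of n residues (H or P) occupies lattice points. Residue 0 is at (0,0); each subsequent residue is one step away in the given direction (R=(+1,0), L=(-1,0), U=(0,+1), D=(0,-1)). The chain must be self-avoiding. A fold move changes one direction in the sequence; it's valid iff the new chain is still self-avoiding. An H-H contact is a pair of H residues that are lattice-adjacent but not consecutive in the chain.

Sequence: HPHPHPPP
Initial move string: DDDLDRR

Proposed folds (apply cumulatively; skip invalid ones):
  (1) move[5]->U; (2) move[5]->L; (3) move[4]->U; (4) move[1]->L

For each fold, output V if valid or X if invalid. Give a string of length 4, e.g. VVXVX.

Answer: XXXV

Derivation:
Initial: DDDLDRR -> [(0, 0), (0, -1), (0, -2), (0, -3), (-1, -3), (-1, -4), (0, -4), (1, -4)]
Fold 1: move[5]->U => DDDLDUR INVALID (collision), skipped
Fold 2: move[5]->L => DDDLDLR INVALID (collision), skipped
Fold 3: move[4]->U => DDDLURR INVALID (collision), skipped
Fold 4: move[1]->L => DLDLDRR VALID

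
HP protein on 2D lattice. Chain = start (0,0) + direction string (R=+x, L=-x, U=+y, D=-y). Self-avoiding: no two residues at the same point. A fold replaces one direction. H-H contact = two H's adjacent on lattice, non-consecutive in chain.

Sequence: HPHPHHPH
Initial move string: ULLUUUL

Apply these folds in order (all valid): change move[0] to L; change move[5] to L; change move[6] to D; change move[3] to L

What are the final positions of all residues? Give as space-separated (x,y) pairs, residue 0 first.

Answer: (0,0) (-1,0) (-2,0) (-3,0) (-4,0) (-4,1) (-5,1) (-5,0)

Derivation:
Initial moves: ULLUUUL
Fold: move[0]->L => LLLUUUL (positions: [(0, 0), (-1, 0), (-2, 0), (-3, 0), (-3, 1), (-3, 2), (-3, 3), (-4, 3)])
Fold: move[5]->L => LLLUULL (positions: [(0, 0), (-1, 0), (-2, 0), (-3, 0), (-3, 1), (-3, 2), (-4, 2), (-5, 2)])
Fold: move[6]->D => LLLUULD (positions: [(0, 0), (-1, 0), (-2, 0), (-3, 0), (-3, 1), (-3, 2), (-4, 2), (-4, 1)])
Fold: move[3]->L => LLLLULD (positions: [(0, 0), (-1, 0), (-2, 0), (-3, 0), (-4, 0), (-4, 1), (-5, 1), (-5, 0)])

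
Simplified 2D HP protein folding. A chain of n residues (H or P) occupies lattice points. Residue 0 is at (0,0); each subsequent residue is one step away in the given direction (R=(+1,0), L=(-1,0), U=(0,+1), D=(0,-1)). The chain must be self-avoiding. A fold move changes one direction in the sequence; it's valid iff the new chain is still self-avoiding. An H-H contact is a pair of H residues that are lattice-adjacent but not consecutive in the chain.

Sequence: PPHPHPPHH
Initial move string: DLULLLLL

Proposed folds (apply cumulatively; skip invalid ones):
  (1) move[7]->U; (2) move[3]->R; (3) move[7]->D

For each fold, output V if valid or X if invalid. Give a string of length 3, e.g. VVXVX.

Answer: VXV

Derivation:
Initial: DLULLLLL -> [(0, 0), (0, -1), (-1, -1), (-1, 0), (-2, 0), (-3, 0), (-4, 0), (-5, 0), (-6, 0)]
Fold 1: move[7]->U => DLULLLLU VALID
Fold 2: move[3]->R => DLURLLLU INVALID (collision), skipped
Fold 3: move[7]->D => DLULLLLD VALID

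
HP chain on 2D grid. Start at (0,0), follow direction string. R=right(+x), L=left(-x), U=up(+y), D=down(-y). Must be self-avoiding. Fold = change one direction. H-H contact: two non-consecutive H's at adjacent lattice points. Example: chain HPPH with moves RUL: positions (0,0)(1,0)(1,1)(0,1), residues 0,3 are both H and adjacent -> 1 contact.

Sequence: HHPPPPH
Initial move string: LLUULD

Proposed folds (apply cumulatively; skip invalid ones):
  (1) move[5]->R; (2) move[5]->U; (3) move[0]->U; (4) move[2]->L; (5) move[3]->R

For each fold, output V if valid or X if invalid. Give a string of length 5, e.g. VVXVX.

Initial: LLUULD -> [(0, 0), (-1, 0), (-2, 0), (-2, 1), (-2, 2), (-3, 2), (-3, 1)]
Fold 1: move[5]->R => LLUULR INVALID (collision), skipped
Fold 2: move[5]->U => LLUULU VALID
Fold 3: move[0]->U => ULUULU VALID
Fold 4: move[2]->L => ULLULU VALID
Fold 5: move[3]->R => ULLRLU INVALID (collision), skipped

Answer: XVVVX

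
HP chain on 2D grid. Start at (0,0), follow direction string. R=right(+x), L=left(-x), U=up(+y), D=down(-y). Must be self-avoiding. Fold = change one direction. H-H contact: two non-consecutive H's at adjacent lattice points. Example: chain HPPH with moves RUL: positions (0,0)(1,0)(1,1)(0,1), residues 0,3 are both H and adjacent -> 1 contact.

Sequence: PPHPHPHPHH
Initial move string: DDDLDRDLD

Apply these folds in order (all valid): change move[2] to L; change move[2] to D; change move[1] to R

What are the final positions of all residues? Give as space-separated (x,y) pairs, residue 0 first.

Answer: (0,0) (0,-1) (1,-1) (1,-2) (0,-2) (0,-3) (1,-3) (1,-4) (0,-4) (0,-5)

Derivation:
Initial moves: DDDLDRDLD
Fold: move[2]->L => DDLLDRDLD (positions: [(0, 0), (0, -1), (0, -2), (-1, -2), (-2, -2), (-2, -3), (-1, -3), (-1, -4), (-2, -4), (-2, -5)])
Fold: move[2]->D => DDDLDRDLD (positions: [(0, 0), (0, -1), (0, -2), (0, -3), (-1, -3), (-1, -4), (0, -4), (0, -5), (-1, -5), (-1, -6)])
Fold: move[1]->R => DRDLDRDLD (positions: [(0, 0), (0, -1), (1, -1), (1, -2), (0, -2), (0, -3), (1, -3), (1, -4), (0, -4), (0, -5)])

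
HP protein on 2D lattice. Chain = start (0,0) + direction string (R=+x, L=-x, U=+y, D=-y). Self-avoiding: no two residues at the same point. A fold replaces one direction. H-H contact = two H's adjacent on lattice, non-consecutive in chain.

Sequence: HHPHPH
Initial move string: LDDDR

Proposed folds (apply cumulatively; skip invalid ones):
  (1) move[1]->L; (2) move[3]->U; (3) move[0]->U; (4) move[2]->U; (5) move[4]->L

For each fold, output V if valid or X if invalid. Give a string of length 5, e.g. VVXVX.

Initial: LDDDR -> [(0, 0), (-1, 0), (-1, -1), (-1, -2), (-1, -3), (0, -3)]
Fold 1: move[1]->L => LLDDR VALID
Fold 2: move[3]->U => LLDUR INVALID (collision), skipped
Fold 3: move[0]->U => ULDDR VALID
Fold 4: move[2]->U => ULUDR INVALID (collision), skipped
Fold 5: move[4]->L => ULDDL VALID

Answer: VXVXV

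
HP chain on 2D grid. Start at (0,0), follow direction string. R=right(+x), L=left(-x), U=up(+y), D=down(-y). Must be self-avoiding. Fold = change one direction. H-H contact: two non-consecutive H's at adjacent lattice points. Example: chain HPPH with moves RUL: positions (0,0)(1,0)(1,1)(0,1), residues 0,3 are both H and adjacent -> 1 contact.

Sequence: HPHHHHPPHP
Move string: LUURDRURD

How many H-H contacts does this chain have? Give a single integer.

Answer: 2

Derivation:
Positions: [(0, 0), (-1, 0), (-1, 1), (-1, 2), (0, 2), (0, 1), (1, 1), (1, 2), (2, 2), (2, 1)]
H-H contact: residue 0 @(0,0) - residue 5 @(0, 1)
H-H contact: residue 2 @(-1,1) - residue 5 @(0, 1)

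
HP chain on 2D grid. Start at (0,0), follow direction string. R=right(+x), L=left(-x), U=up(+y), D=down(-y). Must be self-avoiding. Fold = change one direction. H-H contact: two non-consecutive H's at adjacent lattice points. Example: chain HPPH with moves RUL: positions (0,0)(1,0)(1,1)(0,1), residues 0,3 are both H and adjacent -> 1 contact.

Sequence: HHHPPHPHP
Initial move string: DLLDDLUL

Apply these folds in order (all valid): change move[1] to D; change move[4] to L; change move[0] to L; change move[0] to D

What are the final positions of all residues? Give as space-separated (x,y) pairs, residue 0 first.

Initial moves: DLLDDLUL
Fold: move[1]->D => DDLDDLUL (positions: [(0, 0), (0, -1), (0, -2), (-1, -2), (-1, -3), (-1, -4), (-2, -4), (-2, -3), (-3, -3)])
Fold: move[4]->L => DDLDLLUL (positions: [(0, 0), (0, -1), (0, -2), (-1, -2), (-1, -3), (-2, -3), (-3, -3), (-3, -2), (-4, -2)])
Fold: move[0]->L => LDLDLLUL (positions: [(0, 0), (-1, 0), (-1, -1), (-2, -1), (-2, -2), (-3, -2), (-4, -2), (-4, -1), (-5, -1)])
Fold: move[0]->D => DDLDLLUL (positions: [(0, 0), (0, -1), (0, -2), (-1, -2), (-1, -3), (-2, -3), (-3, -3), (-3, -2), (-4, -2)])

Answer: (0,0) (0,-1) (0,-2) (-1,-2) (-1,-3) (-2,-3) (-3,-3) (-3,-2) (-4,-2)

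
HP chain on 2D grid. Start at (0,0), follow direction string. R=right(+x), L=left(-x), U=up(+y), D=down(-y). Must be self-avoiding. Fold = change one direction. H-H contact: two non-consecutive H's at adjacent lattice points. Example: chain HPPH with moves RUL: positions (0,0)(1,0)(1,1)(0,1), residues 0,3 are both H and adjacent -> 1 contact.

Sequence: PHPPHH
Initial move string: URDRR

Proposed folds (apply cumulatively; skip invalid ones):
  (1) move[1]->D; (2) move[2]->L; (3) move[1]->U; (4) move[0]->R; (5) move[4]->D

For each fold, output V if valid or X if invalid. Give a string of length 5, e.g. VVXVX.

Answer: XXXVV

Derivation:
Initial: URDRR -> [(0, 0), (0, 1), (1, 1), (1, 0), (2, 0), (3, 0)]
Fold 1: move[1]->D => UDDRR INVALID (collision), skipped
Fold 2: move[2]->L => URLRR INVALID (collision), skipped
Fold 3: move[1]->U => UUDRR INVALID (collision), skipped
Fold 4: move[0]->R => RRDRR VALID
Fold 5: move[4]->D => RRDRD VALID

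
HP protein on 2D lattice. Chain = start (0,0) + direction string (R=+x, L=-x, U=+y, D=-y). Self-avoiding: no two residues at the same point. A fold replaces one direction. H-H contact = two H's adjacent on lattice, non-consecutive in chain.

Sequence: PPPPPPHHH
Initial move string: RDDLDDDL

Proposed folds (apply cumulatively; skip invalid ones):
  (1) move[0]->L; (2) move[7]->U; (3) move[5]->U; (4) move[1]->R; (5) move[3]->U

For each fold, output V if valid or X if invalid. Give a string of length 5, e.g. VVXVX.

Answer: VXXXX

Derivation:
Initial: RDDLDDDL -> [(0, 0), (1, 0), (1, -1), (1, -2), (0, -2), (0, -3), (0, -4), (0, -5), (-1, -5)]
Fold 1: move[0]->L => LDDLDDDL VALID
Fold 2: move[7]->U => LDDLDDDU INVALID (collision), skipped
Fold 3: move[5]->U => LDDLDUDL INVALID (collision), skipped
Fold 4: move[1]->R => LRDLDDDL INVALID (collision), skipped
Fold 5: move[3]->U => LDDUDDDL INVALID (collision), skipped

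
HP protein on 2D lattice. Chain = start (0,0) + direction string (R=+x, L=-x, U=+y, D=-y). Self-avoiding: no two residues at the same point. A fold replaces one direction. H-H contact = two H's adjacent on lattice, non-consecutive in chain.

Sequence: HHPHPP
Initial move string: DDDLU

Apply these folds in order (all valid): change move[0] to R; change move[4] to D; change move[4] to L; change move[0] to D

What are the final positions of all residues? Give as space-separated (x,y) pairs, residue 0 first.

Answer: (0,0) (0,-1) (0,-2) (0,-3) (-1,-3) (-2,-3)

Derivation:
Initial moves: DDDLU
Fold: move[0]->R => RDDLU (positions: [(0, 0), (1, 0), (1, -1), (1, -2), (0, -2), (0, -1)])
Fold: move[4]->D => RDDLD (positions: [(0, 0), (1, 0), (1, -1), (1, -2), (0, -2), (0, -3)])
Fold: move[4]->L => RDDLL (positions: [(0, 0), (1, 0), (1, -1), (1, -2), (0, -2), (-1, -2)])
Fold: move[0]->D => DDDLL (positions: [(0, 0), (0, -1), (0, -2), (0, -3), (-1, -3), (-2, -3)])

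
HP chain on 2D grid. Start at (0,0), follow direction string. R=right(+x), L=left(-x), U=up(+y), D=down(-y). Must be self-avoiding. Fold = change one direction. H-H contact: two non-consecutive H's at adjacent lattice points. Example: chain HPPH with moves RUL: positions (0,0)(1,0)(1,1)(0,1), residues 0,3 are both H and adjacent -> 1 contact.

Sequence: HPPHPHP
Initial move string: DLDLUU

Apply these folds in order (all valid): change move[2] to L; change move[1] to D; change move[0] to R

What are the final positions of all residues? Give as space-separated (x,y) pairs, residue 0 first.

Answer: (0,0) (1,0) (1,-1) (0,-1) (-1,-1) (-1,0) (-1,1)

Derivation:
Initial moves: DLDLUU
Fold: move[2]->L => DLLLUU (positions: [(0, 0), (0, -1), (-1, -1), (-2, -1), (-3, -1), (-3, 0), (-3, 1)])
Fold: move[1]->D => DDLLUU (positions: [(0, 0), (0, -1), (0, -2), (-1, -2), (-2, -2), (-2, -1), (-2, 0)])
Fold: move[0]->R => RDLLUU (positions: [(0, 0), (1, 0), (1, -1), (0, -1), (-1, -1), (-1, 0), (-1, 1)])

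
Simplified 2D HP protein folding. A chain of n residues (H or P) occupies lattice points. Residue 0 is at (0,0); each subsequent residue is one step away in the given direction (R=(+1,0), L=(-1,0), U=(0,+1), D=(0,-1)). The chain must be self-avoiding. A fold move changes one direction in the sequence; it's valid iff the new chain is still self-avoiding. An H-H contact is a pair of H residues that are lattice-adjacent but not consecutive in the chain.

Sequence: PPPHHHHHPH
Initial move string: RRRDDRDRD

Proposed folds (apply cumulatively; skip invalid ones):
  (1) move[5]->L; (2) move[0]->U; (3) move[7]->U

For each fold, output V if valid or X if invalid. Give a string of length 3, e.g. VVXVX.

Initial: RRRDDRDRD -> [(0, 0), (1, 0), (2, 0), (3, 0), (3, -1), (3, -2), (4, -2), (4, -3), (5, -3), (5, -4)]
Fold 1: move[5]->L => RRRDDLDRD VALID
Fold 2: move[0]->U => URRDDLDRD VALID
Fold 3: move[7]->U => URRDDLDUD INVALID (collision), skipped

Answer: VVX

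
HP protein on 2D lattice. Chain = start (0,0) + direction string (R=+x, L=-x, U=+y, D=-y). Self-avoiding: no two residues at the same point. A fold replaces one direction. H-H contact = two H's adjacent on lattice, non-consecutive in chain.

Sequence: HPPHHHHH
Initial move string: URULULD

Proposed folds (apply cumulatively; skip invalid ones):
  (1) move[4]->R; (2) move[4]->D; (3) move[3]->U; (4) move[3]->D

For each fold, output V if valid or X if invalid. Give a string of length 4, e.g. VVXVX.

Initial: URULULD -> [(0, 0), (0, 1), (1, 1), (1, 2), (0, 2), (0, 3), (-1, 3), (-1, 2)]
Fold 1: move[4]->R => URULRLD INVALID (collision), skipped
Fold 2: move[4]->D => URULDLD INVALID (collision), skipped
Fold 3: move[3]->U => URUUULD VALID
Fold 4: move[3]->D => URUDULD INVALID (collision), skipped

Answer: XXVX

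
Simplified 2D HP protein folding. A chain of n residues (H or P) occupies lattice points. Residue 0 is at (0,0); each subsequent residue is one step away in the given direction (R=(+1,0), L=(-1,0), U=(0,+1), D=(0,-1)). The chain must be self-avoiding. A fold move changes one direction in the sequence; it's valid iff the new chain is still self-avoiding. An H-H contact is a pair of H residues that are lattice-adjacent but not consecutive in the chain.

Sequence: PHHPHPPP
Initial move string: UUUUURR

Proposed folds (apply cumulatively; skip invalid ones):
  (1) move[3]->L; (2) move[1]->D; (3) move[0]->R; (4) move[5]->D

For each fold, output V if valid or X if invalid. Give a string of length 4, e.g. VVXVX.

Answer: VXVX

Derivation:
Initial: UUUUURR -> [(0, 0), (0, 1), (0, 2), (0, 3), (0, 4), (0, 5), (1, 5), (2, 5)]
Fold 1: move[3]->L => UUULURR VALID
Fold 2: move[1]->D => UDULURR INVALID (collision), skipped
Fold 3: move[0]->R => RUULURR VALID
Fold 4: move[5]->D => RUULUDR INVALID (collision), skipped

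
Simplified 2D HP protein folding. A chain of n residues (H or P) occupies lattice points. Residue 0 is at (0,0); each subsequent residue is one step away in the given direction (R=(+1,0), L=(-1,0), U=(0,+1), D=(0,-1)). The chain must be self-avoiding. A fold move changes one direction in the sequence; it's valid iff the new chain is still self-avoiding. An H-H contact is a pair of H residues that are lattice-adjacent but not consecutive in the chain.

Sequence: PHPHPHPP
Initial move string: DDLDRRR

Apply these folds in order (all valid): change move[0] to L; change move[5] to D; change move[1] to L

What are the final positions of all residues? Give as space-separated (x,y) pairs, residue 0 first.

Answer: (0,0) (-1,0) (-2,0) (-3,0) (-3,-1) (-2,-1) (-2,-2) (-1,-2)

Derivation:
Initial moves: DDLDRRR
Fold: move[0]->L => LDLDRRR (positions: [(0, 0), (-1, 0), (-1, -1), (-2, -1), (-2, -2), (-1, -2), (0, -2), (1, -2)])
Fold: move[5]->D => LDLDRDR (positions: [(0, 0), (-1, 0), (-1, -1), (-2, -1), (-2, -2), (-1, -2), (-1, -3), (0, -3)])
Fold: move[1]->L => LLLDRDR (positions: [(0, 0), (-1, 0), (-2, 0), (-3, 0), (-3, -1), (-2, -1), (-2, -2), (-1, -2)])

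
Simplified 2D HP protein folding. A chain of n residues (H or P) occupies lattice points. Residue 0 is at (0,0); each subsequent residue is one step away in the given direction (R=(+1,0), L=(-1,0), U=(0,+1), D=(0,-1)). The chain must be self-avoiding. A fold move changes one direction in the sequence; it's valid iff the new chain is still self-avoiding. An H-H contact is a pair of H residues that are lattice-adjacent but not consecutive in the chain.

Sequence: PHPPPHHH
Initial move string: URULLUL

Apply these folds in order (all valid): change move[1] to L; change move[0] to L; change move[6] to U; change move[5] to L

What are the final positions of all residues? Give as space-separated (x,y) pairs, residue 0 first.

Answer: (0,0) (-1,0) (-2,0) (-2,1) (-3,1) (-4,1) (-5,1) (-5,2)

Derivation:
Initial moves: URULLUL
Fold: move[1]->L => ULULLUL (positions: [(0, 0), (0, 1), (-1, 1), (-1, 2), (-2, 2), (-3, 2), (-3, 3), (-4, 3)])
Fold: move[0]->L => LLULLUL (positions: [(0, 0), (-1, 0), (-2, 0), (-2, 1), (-3, 1), (-4, 1), (-4, 2), (-5, 2)])
Fold: move[6]->U => LLULLUU (positions: [(0, 0), (-1, 0), (-2, 0), (-2, 1), (-3, 1), (-4, 1), (-4, 2), (-4, 3)])
Fold: move[5]->L => LLULLLU (positions: [(0, 0), (-1, 0), (-2, 0), (-2, 1), (-3, 1), (-4, 1), (-5, 1), (-5, 2)])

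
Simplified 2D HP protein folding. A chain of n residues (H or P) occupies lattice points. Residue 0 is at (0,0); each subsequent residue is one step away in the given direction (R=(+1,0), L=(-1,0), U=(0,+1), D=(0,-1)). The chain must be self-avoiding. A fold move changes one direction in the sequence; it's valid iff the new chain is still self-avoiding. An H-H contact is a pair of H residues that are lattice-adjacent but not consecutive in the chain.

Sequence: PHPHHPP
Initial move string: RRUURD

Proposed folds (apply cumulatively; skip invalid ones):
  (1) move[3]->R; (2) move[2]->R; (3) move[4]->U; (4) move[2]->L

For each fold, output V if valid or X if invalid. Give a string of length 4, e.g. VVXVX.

Answer: VVXX

Derivation:
Initial: RRUURD -> [(0, 0), (1, 0), (2, 0), (2, 1), (2, 2), (3, 2), (3, 1)]
Fold 1: move[3]->R => RRURRD VALID
Fold 2: move[2]->R => RRRRRD VALID
Fold 3: move[4]->U => RRRRUD INVALID (collision), skipped
Fold 4: move[2]->L => RRLRRD INVALID (collision), skipped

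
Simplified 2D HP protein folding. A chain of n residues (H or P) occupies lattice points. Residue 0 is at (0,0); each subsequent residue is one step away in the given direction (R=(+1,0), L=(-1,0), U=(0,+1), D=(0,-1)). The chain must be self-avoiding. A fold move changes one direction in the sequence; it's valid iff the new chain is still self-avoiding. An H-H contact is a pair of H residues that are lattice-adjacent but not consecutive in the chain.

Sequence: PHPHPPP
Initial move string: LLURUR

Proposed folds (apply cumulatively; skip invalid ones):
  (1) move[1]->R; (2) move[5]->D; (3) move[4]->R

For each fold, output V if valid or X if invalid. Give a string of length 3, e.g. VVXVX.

Initial: LLURUR -> [(0, 0), (-1, 0), (-2, 0), (-2, 1), (-1, 1), (-1, 2), (0, 2)]
Fold 1: move[1]->R => LRURUR INVALID (collision), skipped
Fold 2: move[5]->D => LLURUD INVALID (collision), skipped
Fold 3: move[4]->R => LLURRR VALID

Answer: XXV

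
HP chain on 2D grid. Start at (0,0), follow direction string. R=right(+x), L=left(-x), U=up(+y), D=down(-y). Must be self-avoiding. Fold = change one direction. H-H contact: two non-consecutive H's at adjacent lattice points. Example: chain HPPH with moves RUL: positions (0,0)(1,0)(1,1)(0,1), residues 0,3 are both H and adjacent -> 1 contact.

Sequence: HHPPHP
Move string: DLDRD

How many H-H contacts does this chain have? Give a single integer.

Answer: 1

Derivation:
Positions: [(0, 0), (0, -1), (-1, -1), (-1, -2), (0, -2), (0, -3)]
H-H contact: residue 1 @(0,-1) - residue 4 @(0, -2)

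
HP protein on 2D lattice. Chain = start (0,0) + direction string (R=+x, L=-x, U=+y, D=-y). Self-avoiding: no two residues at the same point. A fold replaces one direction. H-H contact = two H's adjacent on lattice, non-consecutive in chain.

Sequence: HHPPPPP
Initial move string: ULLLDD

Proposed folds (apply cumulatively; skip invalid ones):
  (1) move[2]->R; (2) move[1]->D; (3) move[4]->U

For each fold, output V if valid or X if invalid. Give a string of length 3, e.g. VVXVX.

Answer: XXX

Derivation:
Initial: ULLLDD -> [(0, 0), (0, 1), (-1, 1), (-2, 1), (-3, 1), (-3, 0), (-3, -1)]
Fold 1: move[2]->R => ULRLDD INVALID (collision), skipped
Fold 2: move[1]->D => UDLLDD INVALID (collision), skipped
Fold 3: move[4]->U => ULLLUD INVALID (collision), skipped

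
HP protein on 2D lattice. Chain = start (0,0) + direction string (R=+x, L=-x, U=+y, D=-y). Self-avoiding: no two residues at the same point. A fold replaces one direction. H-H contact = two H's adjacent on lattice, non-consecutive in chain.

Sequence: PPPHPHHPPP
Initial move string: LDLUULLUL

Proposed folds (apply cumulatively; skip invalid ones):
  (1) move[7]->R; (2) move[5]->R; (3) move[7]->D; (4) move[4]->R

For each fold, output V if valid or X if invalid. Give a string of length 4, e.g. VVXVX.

Answer: XXVX

Derivation:
Initial: LDLUULLUL -> [(0, 0), (-1, 0), (-1, -1), (-2, -1), (-2, 0), (-2, 1), (-3, 1), (-4, 1), (-4, 2), (-5, 2)]
Fold 1: move[7]->R => LDLUULLRL INVALID (collision), skipped
Fold 2: move[5]->R => LDLUURLUL INVALID (collision), skipped
Fold 3: move[7]->D => LDLUULLDL VALID
Fold 4: move[4]->R => LDLURLLDL INVALID (collision), skipped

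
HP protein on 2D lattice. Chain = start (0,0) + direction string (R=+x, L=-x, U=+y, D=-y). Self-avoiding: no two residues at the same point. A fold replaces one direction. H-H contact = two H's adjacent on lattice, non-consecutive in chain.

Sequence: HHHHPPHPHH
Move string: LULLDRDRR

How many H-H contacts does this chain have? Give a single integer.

Positions: [(0, 0), (-1, 0), (-1, 1), (-2, 1), (-3, 1), (-3, 0), (-2, 0), (-2, -1), (-1, -1), (0, -1)]
H-H contact: residue 0 @(0,0) - residue 9 @(0, -1)
H-H contact: residue 1 @(-1,0) - residue 6 @(-2, 0)
H-H contact: residue 1 @(-1,0) - residue 8 @(-1, -1)
H-H contact: residue 3 @(-2,1) - residue 6 @(-2, 0)

Answer: 4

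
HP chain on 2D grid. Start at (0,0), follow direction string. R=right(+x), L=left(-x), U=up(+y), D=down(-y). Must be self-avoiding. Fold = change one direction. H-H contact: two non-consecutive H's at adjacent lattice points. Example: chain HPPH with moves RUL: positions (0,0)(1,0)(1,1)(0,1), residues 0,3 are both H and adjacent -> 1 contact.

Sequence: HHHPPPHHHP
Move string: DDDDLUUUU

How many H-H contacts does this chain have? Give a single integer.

Positions: [(0, 0), (0, -1), (0, -2), (0, -3), (0, -4), (-1, -4), (-1, -3), (-1, -2), (-1, -1), (-1, 0)]
H-H contact: residue 1 @(0,-1) - residue 8 @(-1, -1)
H-H contact: residue 2 @(0,-2) - residue 7 @(-1, -2)

Answer: 2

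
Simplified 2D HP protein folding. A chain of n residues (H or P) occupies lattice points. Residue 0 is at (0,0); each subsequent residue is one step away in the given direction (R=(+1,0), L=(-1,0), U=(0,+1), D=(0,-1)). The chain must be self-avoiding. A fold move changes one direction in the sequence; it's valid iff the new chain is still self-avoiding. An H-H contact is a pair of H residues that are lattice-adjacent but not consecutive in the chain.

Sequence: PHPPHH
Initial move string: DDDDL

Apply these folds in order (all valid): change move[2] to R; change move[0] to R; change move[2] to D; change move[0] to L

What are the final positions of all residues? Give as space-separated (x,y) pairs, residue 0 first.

Answer: (0,0) (-1,0) (-1,-1) (-1,-2) (-1,-3) (-2,-3)

Derivation:
Initial moves: DDDDL
Fold: move[2]->R => DDRDL (positions: [(0, 0), (0, -1), (0, -2), (1, -2), (1, -3), (0, -3)])
Fold: move[0]->R => RDRDL (positions: [(0, 0), (1, 0), (1, -1), (2, -1), (2, -2), (1, -2)])
Fold: move[2]->D => RDDDL (positions: [(0, 0), (1, 0), (1, -1), (1, -2), (1, -3), (0, -3)])
Fold: move[0]->L => LDDDL (positions: [(0, 0), (-1, 0), (-1, -1), (-1, -2), (-1, -3), (-2, -3)])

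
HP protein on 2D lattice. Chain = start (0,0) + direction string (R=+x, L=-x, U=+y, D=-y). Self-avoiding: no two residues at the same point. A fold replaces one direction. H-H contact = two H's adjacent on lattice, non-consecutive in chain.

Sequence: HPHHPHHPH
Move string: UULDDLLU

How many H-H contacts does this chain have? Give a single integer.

Answer: 1

Derivation:
Positions: [(0, 0), (0, 1), (0, 2), (-1, 2), (-1, 1), (-1, 0), (-2, 0), (-3, 0), (-3, 1)]
H-H contact: residue 0 @(0,0) - residue 5 @(-1, 0)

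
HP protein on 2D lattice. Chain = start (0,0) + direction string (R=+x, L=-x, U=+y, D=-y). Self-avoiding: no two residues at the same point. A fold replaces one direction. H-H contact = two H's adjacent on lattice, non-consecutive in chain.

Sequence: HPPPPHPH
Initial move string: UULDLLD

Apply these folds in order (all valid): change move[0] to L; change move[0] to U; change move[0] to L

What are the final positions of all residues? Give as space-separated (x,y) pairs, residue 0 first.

Answer: (0,0) (-1,0) (-1,1) (-2,1) (-2,0) (-3,0) (-4,0) (-4,-1)

Derivation:
Initial moves: UULDLLD
Fold: move[0]->L => LULDLLD (positions: [(0, 0), (-1, 0), (-1, 1), (-2, 1), (-2, 0), (-3, 0), (-4, 0), (-4, -1)])
Fold: move[0]->U => UULDLLD (positions: [(0, 0), (0, 1), (0, 2), (-1, 2), (-1, 1), (-2, 1), (-3, 1), (-3, 0)])
Fold: move[0]->L => LULDLLD (positions: [(0, 0), (-1, 0), (-1, 1), (-2, 1), (-2, 0), (-3, 0), (-4, 0), (-4, -1)])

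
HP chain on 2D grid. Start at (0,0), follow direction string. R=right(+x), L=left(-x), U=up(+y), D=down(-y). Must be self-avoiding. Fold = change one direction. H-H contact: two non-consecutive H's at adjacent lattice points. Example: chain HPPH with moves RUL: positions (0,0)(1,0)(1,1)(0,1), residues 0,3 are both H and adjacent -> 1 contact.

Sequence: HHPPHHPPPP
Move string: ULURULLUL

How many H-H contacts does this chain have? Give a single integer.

Answer: 1

Derivation:
Positions: [(0, 0), (0, 1), (-1, 1), (-1, 2), (0, 2), (0, 3), (-1, 3), (-2, 3), (-2, 4), (-3, 4)]
H-H contact: residue 1 @(0,1) - residue 4 @(0, 2)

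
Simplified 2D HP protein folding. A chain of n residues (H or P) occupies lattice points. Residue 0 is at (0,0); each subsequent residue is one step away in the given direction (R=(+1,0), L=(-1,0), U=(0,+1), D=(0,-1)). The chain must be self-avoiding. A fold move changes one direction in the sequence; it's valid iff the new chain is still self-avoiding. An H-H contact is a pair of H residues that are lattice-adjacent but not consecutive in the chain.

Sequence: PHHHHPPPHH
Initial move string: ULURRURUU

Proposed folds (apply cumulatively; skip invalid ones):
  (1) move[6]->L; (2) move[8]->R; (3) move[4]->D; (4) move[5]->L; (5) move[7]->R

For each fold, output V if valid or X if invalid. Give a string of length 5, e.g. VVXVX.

Initial: ULURRURUU -> [(0, 0), (0, 1), (-1, 1), (-1, 2), (0, 2), (1, 2), (1, 3), (2, 3), (2, 4), (2, 5)]
Fold 1: move[6]->L => ULURRULUU VALID
Fold 2: move[8]->R => ULURRULUR VALID
Fold 3: move[4]->D => ULURDULUR INVALID (collision), skipped
Fold 4: move[5]->L => ULURRLLUR INVALID (collision), skipped
Fold 5: move[7]->R => ULURRULRR INVALID (collision), skipped

Answer: VVXXX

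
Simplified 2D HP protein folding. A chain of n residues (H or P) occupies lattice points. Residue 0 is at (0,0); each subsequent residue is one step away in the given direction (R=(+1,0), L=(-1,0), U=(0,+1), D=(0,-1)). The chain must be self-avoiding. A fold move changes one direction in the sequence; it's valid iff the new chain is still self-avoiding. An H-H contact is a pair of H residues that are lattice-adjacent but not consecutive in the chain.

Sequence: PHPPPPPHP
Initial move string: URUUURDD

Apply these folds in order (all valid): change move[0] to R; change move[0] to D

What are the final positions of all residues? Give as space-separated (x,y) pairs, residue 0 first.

Answer: (0,0) (0,-1) (1,-1) (1,0) (1,1) (1,2) (2,2) (2,1) (2,0)

Derivation:
Initial moves: URUUURDD
Fold: move[0]->R => RRUUURDD (positions: [(0, 0), (1, 0), (2, 0), (2, 1), (2, 2), (2, 3), (3, 3), (3, 2), (3, 1)])
Fold: move[0]->D => DRUUURDD (positions: [(0, 0), (0, -1), (1, -1), (1, 0), (1, 1), (1, 2), (2, 2), (2, 1), (2, 0)])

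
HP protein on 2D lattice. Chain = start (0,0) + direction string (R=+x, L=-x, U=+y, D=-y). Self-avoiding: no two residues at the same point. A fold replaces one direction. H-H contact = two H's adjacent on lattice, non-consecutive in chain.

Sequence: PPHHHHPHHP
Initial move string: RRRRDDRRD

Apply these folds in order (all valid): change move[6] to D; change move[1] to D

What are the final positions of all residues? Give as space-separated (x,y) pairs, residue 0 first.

Initial moves: RRRRDDRRD
Fold: move[6]->D => RRRRDDDRD (positions: [(0, 0), (1, 0), (2, 0), (3, 0), (4, 0), (4, -1), (4, -2), (4, -3), (5, -3), (5, -4)])
Fold: move[1]->D => RDRRDDDRD (positions: [(0, 0), (1, 0), (1, -1), (2, -1), (3, -1), (3, -2), (3, -3), (3, -4), (4, -4), (4, -5)])

Answer: (0,0) (1,0) (1,-1) (2,-1) (3,-1) (3,-2) (3,-3) (3,-4) (4,-4) (4,-5)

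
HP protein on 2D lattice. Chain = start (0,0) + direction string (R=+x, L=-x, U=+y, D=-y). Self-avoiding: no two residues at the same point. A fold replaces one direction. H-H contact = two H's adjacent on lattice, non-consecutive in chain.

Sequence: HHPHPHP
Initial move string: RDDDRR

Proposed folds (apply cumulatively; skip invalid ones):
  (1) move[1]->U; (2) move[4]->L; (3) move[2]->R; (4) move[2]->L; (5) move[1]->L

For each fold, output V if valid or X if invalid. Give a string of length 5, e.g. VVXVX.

Answer: XXVVX

Derivation:
Initial: RDDDRR -> [(0, 0), (1, 0), (1, -1), (1, -2), (1, -3), (2, -3), (3, -3)]
Fold 1: move[1]->U => RUDDRR INVALID (collision), skipped
Fold 2: move[4]->L => RDDDLR INVALID (collision), skipped
Fold 3: move[2]->R => RDRDRR VALID
Fold 4: move[2]->L => RDLDRR VALID
Fold 5: move[1]->L => RLLDRR INVALID (collision), skipped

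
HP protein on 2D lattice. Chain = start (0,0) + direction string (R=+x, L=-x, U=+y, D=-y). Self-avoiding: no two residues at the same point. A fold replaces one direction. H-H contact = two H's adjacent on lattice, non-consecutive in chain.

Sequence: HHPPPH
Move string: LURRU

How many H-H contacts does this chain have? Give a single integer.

Positions: [(0, 0), (-1, 0), (-1, 1), (0, 1), (1, 1), (1, 2)]
No H-H contacts found.

Answer: 0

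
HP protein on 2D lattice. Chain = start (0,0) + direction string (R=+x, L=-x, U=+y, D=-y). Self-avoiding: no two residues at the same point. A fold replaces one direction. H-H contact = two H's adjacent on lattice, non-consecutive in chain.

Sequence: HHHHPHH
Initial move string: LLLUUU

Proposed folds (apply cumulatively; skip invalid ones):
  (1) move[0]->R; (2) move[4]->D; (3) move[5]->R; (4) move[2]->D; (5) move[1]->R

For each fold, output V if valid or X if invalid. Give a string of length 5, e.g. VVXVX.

Initial: LLLUUU -> [(0, 0), (-1, 0), (-2, 0), (-3, 0), (-3, 1), (-3, 2), (-3, 3)]
Fold 1: move[0]->R => RLLUUU INVALID (collision), skipped
Fold 2: move[4]->D => LLLUDU INVALID (collision), skipped
Fold 3: move[5]->R => LLLUUR VALID
Fold 4: move[2]->D => LLDUUR INVALID (collision), skipped
Fold 5: move[1]->R => LRLUUR INVALID (collision), skipped

Answer: XXVXX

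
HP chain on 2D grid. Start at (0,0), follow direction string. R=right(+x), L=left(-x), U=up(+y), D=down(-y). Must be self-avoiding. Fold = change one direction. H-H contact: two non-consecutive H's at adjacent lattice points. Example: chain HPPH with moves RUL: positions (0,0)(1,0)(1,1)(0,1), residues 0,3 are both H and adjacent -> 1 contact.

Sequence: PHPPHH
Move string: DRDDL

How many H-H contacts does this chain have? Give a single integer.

Answer: 0

Derivation:
Positions: [(0, 0), (0, -1), (1, -1), (1, -2), (1, -3), (0, -3)]
No H-H contacts found.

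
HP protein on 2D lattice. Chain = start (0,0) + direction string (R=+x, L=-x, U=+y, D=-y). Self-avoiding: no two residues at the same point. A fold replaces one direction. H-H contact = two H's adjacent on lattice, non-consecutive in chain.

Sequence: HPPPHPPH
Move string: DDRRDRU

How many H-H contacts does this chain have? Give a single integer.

Positions: [(0, 0), (0, -1), (0, -2), (1, -2), (2, -2), (2, -3), (3, -3), (3, -2)]
H-H contact: residue 4 @(2,-2) - residue 7 @(3, -2)

Answer: 1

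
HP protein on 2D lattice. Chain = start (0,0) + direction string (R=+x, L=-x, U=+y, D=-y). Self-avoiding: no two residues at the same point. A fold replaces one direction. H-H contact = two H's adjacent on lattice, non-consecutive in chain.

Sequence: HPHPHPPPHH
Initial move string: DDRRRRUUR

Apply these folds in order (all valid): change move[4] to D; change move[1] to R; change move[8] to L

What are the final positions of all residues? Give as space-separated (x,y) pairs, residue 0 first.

Initial moves: DDRRRRUUR
Fold: move[4]->D => DDRRDRUUR (positions: [(0, 0), (0, -1), (0, -2), (1, -2), (2, -2), (2, -3), (3, -3), (3, -2), (3, -1), (4, -1)])
Fold: move[1]->R => DRRRDRUUR (positions: [(0, 0), (0, -1), (1, -1), (2, -1), (3, -1), (3, -2), (4, -2), (4, -1), (4, 0), (5, 0)])
Fold: move[8]->L => DRRRDRUUL (positions: [(0, 0), (0, -1), (1, -1), (2, -1), (3, -1), (3, -2), (4, -2), (4, -1), (4, 0), (3, 0)])

Answer: (0,0) (0,-1) (1,-1) (2,-1) (3,-1) (3,-2) (4,-2) (4,-1) (4,0) (3,0)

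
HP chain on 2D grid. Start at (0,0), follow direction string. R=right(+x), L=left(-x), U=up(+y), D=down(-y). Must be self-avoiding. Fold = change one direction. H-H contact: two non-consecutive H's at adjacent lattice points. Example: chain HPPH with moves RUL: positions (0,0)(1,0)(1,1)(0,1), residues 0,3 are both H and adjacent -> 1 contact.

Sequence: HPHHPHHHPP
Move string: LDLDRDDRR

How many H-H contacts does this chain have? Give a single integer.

Positions: [(0, 0), (-1, 0), (-1, -1), (-2, -1), (-2, -2), (-1, -2), (-1, -3), (-1, -4), (0, -4), (1, -4)]
H-H contact: residue 2 @(-1,-1) - residue 5 @(-1, -2)

Answer: 1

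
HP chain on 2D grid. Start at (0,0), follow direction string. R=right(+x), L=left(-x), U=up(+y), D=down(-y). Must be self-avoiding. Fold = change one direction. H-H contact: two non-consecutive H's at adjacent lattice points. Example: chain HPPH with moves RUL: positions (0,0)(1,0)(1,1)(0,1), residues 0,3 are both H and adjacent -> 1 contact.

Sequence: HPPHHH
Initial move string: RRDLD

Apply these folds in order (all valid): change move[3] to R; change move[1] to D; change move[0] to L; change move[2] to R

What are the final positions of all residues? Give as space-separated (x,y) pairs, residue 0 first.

Initial moves: RRDLD
Fold: move[3]->R => RRDRD (positions: [(0, 0), (1, 0), (2, 0), (2, -1), (3, -1), (3, -2)])
Fold: move[1]->D => RDDRD (positions: [(0, 0), (1, 0), (1, -1), (1, -2), (2, -2), (2, -3)])
Fold: move[0]->L => LDDRD (positions: [(0, 0), (-1, 0), (-1, -1), (-1, -2), (0, -2), (0, -3)])
Fold: move[2]->R => LDRRD (positions: [(0, 0), (-1, 0), (-1, -1), (0, -1), (1, -1), (1, -2)])

Answer: (0,0) (-1,0) (-1,-1) (0,-1) (1,-1) (1,-2)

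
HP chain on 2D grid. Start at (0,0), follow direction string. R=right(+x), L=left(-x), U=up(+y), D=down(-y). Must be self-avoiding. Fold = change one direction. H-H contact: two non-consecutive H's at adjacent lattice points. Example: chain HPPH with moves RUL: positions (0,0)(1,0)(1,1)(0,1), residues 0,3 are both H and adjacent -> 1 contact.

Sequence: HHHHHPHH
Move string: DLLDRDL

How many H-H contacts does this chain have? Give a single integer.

Answer: 1

Derivation:
Positions: [(0, 0), (0, -1), (-1, -1), (-2, -1), (-2, -2), (-1, -2), (-1, -3), (-2, -3)]
H-H contact: residue 4 @(-2,-2) - residue 7 @(-2, -3)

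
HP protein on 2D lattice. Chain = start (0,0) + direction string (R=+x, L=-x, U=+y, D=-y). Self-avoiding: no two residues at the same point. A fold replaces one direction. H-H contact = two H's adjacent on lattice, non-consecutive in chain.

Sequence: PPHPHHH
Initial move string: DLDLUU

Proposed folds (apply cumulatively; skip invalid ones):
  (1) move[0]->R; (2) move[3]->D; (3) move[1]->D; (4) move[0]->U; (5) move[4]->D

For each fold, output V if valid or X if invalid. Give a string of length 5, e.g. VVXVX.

Answer: XXVXX

Derivation:
Initial: DLDLUU -> [(0, 0), (0, -1), (-1, -1), (-1, -2), (-2, -2), (-2, -1), (-2, 0)]
Fold 1: move[0]->R => RLDLUU INVALID (collision), skipped
Fold 2: move[3]->D => DLDDUU INVALID (collision), skipped
Fold 3: move[1]->D => DDDLUU VALID
Fold 4: move[0]->U => UDDLUU INVALID (collision), skipped
Fold 5: move[4]->D => DDDLDU INVALID (collision), skipped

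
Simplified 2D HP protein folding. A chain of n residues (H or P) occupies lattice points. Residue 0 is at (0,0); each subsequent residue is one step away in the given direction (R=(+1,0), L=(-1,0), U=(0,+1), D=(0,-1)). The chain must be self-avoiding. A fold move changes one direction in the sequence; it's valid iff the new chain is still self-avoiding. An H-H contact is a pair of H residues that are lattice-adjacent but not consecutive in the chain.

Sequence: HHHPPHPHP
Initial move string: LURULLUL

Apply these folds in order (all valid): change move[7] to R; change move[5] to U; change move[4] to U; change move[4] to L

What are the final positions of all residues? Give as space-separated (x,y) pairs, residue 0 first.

Initial moves: LURULLUL
Fold: move[7]->R => LURULLUR (positions: [(0, 0), (-1, 0), (-1, 1), (0, 1), (0, 2), (-1, 2), (-2, 2), (-2, 3), (-1, 3)])
Fold: move[5]->U => LURULUUR (positions: [(0, 0), (-1, 0), (-1, 1), (0, 1), (0, 2), (-1, 2), (-1, 3), (-1, 4), (0, 4)])
Fold: move[4]->U => LURUUUUR (positions: [(0, 0), (-1, 0), (-1, 1), (0, 1), (0, 2), (0, 3), (0, 4), (0, 5), (1, 5)])
Fold: move[4]->L => LURULUUR (positions: [(0, 0), (-1, 0), (-1, 1), (0, 1), (0, 2), (-1, 2), (-1, 3), (-1, 4), (0, 4)])

Answer: (0,0) (-1,0) (-1,1) (0,1) (0,2) (-1,2) (-1,3) (-1,4) (0,4)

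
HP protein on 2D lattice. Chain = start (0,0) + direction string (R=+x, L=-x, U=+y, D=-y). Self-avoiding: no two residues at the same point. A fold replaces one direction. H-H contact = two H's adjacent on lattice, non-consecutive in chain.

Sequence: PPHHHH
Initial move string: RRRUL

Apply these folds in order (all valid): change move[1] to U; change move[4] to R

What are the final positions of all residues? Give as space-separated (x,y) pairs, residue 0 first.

Initial moves: RRRUL
Fold: move[1]->U => RURUL (positions: [(0, 0), (1, 0), (1, 1), (2, 1), (2, 2), (1, 2)])
Fold: move[4]->R => RURUR (positions: [(0, 0), (1, 0), (1, 1), (2, 1), (2, 2), (3, 2)])

Answer: (0,0) (1,0) (1,1) (2,1) (2,2) (3,2)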